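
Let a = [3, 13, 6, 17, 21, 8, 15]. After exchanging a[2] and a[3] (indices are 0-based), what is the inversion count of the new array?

7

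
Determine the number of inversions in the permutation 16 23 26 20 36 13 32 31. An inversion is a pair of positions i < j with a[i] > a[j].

10

Count, for each position, how many later elements it exceeds:
16: 1
23: 2
26: 2
20: 1
36: 3
13: 0
32: 1
31: 0
Sum: 1 + 2 + 2 + 1 + 3 + 0 + 1 + 0 = 10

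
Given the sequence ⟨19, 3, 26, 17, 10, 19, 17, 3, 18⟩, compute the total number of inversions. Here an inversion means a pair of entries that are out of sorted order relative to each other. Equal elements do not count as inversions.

19 out-of-order pairs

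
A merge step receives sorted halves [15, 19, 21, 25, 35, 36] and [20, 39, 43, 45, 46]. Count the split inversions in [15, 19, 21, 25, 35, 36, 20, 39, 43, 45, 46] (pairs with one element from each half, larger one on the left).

Count, for every r in R, how many entries of L exceed r:
r = 20: 21, 25, 35, 36 → 4
r = 39: none → 0
r = 43: none → 0
r = 45: none → 0
r = 46: none → 0
Cross-inversions: 4 + 0 + 0 + 0 + 0 = 4

4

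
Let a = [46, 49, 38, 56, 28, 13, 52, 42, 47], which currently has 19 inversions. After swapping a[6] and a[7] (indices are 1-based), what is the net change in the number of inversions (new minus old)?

+1

Positions 6 and 7 hold 13 and 52; after swapping, the array is [46, 49, 38, 56, 28, 52, 13, 42, 47].
Sweep left to right; for each value list the smaller values that follow it:
46: 4
49: 5
38: 2
56: 5
28: 1
52: 3
13: 0
42: 0
47: 0
Sum: 4 + 5 + 2 + 5 + 1 + 3 + 0 + 0 + 0 = 20
Change: 20 − 19 = +1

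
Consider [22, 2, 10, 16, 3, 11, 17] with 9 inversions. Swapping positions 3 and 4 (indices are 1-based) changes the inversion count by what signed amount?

Positions 3 and 4 hold 10 and 16; after swapping, the array is [22, 2, 16, 10, 3, 11, 17].
Element-by-element contributions:
22 → 2, 16, 10, 3, 11, 17 → 6
2 → none → 0
16 → 10, 3, 11 → 3
10 → 3 → 1
3 → none → 0
11 → none → 0
17 → none → 0
Sum: 6 + 0 + 3 + 1 + 0 + 0 + 0 = 10
Change: 10 − 9 = +1

+1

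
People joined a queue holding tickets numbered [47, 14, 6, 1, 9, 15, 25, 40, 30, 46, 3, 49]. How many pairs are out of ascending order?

23 inversions

For each element, count later entries that are smaller:
47 → 14, 6, 1, 9, 15, 25, 40, 30, 46, 3 → 10
14 → 6, 1, 9, 3 → 4
6 → 1, 3 → 2
1 → none → 0
9 → 3 → 1
15 → 3 → 1
25 → 3 → 1
40 → 30, 3 → 2
30 → 3 → 1
46 → 3 → 1
3 → none → 0
49 → none → 0
Sum: 10 + 4 + 2 + 0 + 1 + 1 + 1 + 2 + 1 + 1 + 0 + 0 = 23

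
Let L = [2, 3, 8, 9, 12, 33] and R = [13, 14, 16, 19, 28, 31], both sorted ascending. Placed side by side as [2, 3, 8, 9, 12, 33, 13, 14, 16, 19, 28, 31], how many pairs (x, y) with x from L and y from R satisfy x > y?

6

For each element r of the right run, count left-run elements greater than r:
r = 13: 33 → 1
r = 14: 33 → 1
r = 16: 33 → 1
r = 19: 33 → 1
r = 28: 33 → 1
r = 31: 33 → 1
Cross-inversions: 1 + 1 + 1 + 1 + 1 + 1 = 6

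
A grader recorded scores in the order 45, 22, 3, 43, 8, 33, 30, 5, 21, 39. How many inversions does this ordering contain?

25

Sweep left to right; for each value list the smaller values that follow it:
45 → 22, 3, 43, 8, 33, 30, 5, 21, 39 → 9
22 → 3, 8, 5, 21 → 4
3 → none → 0
43 → 8, 33, 30, 5, 21, 39 → 6
8 → 5 → 1
33 → 30, 5, 21 → 3
30 → 5, 21 → 2
5 → none → 0
21 → none → 0
39 → none → 0
Sum: 9 + 4 + 0 + 6 + 1 + 3 + 2 + 0 + 0 + 0 = 25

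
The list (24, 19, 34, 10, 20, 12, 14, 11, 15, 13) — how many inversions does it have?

30 inversions

Count, for each position, how many later elements it exceeds:
24: 8
19: 6
34: 7
10: 0
20: 5
12: 1
14: 2
11: 0
15: 1
13: 0
Sum: 8 + 6 + 7 + 0 + 5 + 1 + 2 + 0 + 1 + 0 = 30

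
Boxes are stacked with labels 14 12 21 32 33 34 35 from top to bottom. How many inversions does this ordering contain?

Listing every pair i<j with a[i]>a[j] (using 0-based positions):
(0,1): 14 > 12
That's 1 pair.

1 out-of-order pair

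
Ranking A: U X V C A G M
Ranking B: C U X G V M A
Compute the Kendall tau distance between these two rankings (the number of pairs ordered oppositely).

6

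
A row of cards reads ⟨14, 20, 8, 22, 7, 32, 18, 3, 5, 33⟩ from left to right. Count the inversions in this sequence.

For each element, count later entries that are smaller:
14: 4
20: 5
8: 3
22: 4
7: 2
32: 3
18: 2
3: 0
5: 0
33: 0
Sum: 4 + 5 + 3 + 4 + 2 + 3 + 2 + 0 + 0 + 0 = 23

23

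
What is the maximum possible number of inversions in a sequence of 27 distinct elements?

The maximum occurs when the array is in strictly decreasing order: every one of the C(27, 2) pairs is inverted.
C(27, 2) = 27·26/2 = 351

351 inversions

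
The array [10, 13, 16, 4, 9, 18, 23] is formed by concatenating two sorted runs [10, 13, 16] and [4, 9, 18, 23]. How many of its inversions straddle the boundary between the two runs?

6

Count, for every r in R, how many entries of L exceed r:
r = 4: 10, 13, 16 → 3
r = 9: 10, 13, 16 → 3
r = 18: none → 0
r = 23: none → 0
Cross-inversions: 3 + 3 + 0 + 0 = 6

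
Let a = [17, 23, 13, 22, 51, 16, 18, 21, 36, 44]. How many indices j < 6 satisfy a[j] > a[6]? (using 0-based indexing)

The element at index 6 is 18.
Elements before it: 17, 23, 13, 22, 51, 16
Those larger than 18: 23, 22, 51

3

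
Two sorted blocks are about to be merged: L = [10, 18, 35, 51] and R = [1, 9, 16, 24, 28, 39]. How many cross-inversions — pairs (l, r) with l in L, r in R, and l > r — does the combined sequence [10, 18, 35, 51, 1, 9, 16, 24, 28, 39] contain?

16

Take each right-half value and tally the left-half values above it:
r = 1: 10, 18, 35, 51 → 4
r = 9: 10, 18, 35, 51 → 4
r = 16: 18, 35, 51 → 3
r = 24: 35, 51 → 2
r = 28: 35, 51 → 2
r = 39: 51 → 1
Cross-inversions: 4 + 4 + 3 + 2 + 2 + 1 = 16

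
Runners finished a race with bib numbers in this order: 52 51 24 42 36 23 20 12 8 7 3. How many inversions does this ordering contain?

53 out-of-order pairs

Sweep left to right; for each value list the smaller values that follow it:
52 → 51, 24, 42, 36, 23, 20, 12, 8, 7, 3 → 10
51 → 24, 42, 36, 23, 20, 12, 8, 7, 3 → 9
24 → 23, 20, 12, 8, 7, 3 → 6
42 → 36, 23, 20, 12, 8, 7, 3 → 7
36 → 23, 20, 12, 8, 7, 3 → 6
23 → 20, 12, 8, 7, 3 → 5
20 → 12, 8, 7, 3 → 4
12 → 8, 7, 3 → 3
8 → 7, 3 → 2
7 → 3 → 1
3 → none → 0
Sum: 10 + 9 + 6 + 7 + 6 + 5 + 4 + 3 + 2 + 1 + 0 = 53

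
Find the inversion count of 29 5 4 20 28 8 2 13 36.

For each element, count later entries that are smaller:
29 → 5, 4, 20, 28, 8, 2, 13 → 7
5 → 4, 2 → 2
4 → 2 → 1
20 → 8, 2, 13 → 3
28 → 8, 2, 13 → 3
8 → 2 → 1
2 → none → 0
13 → none → 0
36 → none → 0
Sum: 7 + 2 + 1 + 3 + 3 + 1 + 0 + 0 + 0 = 17

17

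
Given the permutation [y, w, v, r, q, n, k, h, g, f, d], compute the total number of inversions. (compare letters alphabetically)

Element-by-element contributions:
y: 10
w: 9
v: 8
r: 7
q: 6
n: 5
k: 4
h: 3
g: 2
f: 1
d: 0
Sum: 10 + 9 + 8 + 7 + 6 + 5 + 4 + 3 + 2 + 1 + 0 = 55

55 inversions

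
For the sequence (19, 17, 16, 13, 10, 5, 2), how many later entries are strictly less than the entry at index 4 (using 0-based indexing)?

The element at index 4 is 10.
Elements after it: 5, 2
Those smaller than 10: 5, 2

2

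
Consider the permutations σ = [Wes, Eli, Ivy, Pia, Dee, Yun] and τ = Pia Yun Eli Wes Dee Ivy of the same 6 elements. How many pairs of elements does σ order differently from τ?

Assign each item its position (1..6) in the first ordering, then rewrite the second ordering as that position sequence:
positions: Wes→1, Eli→2, Ivy→3, Pia→4, Dee→5, Yun→6
second ordering as positions: [4, 6, 2, 1, 5, 3]
Discordant pairs = inversions in this position sequence.
4: 2, 1, 3 → 3
6: 2, 1, 5, 3 → 4
2: 1 → 1
1: 0
5: 3 → 1
3: 0
Total: 3 + 4 + 1 + 0 + 1 + 0 = 9

Discordant pairs: 9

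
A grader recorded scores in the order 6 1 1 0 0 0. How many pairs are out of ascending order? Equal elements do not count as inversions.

11

Out-of-order index pairs (1-indexed):
(1,2): 6 > 1
(1,3): 6 > 1
(1,4): 6 > 0
(1,5): 6 > 0
(1,6): 6 > 0
(2,4): 1 > 0
(2,5): 1 > 0
(2,6): 1 > 0
(3,4): 1 > 0
(3,5): 1 > 0
(3,6): 1 > 0
That's 11 pairs.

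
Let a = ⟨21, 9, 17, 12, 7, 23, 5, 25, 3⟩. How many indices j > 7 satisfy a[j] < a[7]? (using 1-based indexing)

The element at index 7 is 5.
Elements after it: 25, 3
Those smaller than 5: 3

1 such element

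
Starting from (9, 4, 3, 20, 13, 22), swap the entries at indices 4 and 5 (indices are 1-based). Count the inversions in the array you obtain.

There are 3 inversions.

Positions 4 and 5 hold 20 and 13; after swapping, the array is [9, 4, 3, 13, 20, 22].
Element-by-element contributions:
9: 2
4: 1
3: 0
13: 0
20: 0
22: 0
Sum: 2 + 1 + 0 + 0 + 0 + 0 = 3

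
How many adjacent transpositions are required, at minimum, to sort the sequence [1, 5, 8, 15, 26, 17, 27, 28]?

1

Minimum adjacent swaps = number of inversions (each swap of adjacent out-of-order elements removes one inversion and no swap can remove more).
Count inversions — for each element, later elements that are smaller:
1: none → 0
5: none → 0
8: none → 0
15: none → 0
26: 17 → 1
17: none → 0
27: none → 0
28: none → 0
Total inversions: 0 + 0 + 0 + 0 + 1 + 0 + 0 + 0 = 1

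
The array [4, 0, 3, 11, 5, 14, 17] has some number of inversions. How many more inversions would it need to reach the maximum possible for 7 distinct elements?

18

Maximum inversions for 7 distinct elements is C(7, 2) = 7·6/2 = 21.
Current inversions — for each element, count later smaller elements:
4: 2
0: 0
3: 0
11: 1
5: 0
14: 0
17: 0
Current total: 2 + 0 + 0 + 1 + 0 + 0 + 0 = 3
Shortfall: 21 − 3 = 18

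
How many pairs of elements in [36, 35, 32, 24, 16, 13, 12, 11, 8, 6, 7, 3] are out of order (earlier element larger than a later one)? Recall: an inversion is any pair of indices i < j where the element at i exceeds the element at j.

Element-by-element contributions:
36: 11
35: 10
32: 9
24: 8
16: 7
13: 6
12: 5
11: 4
8: 3
6: 1
7: 1
3: 0
Sum: 11 + 10 + 9 + 8 + 7 + 6 + 5 + 4 + 3 + 1 + 1 + 0 = 65

65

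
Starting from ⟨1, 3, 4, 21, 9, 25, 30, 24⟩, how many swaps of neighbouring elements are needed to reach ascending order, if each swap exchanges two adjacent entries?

3

Each adjacent swap fixes exactly one inversion, so the minimum swap count equals the number of inversions.
Count inversions — for each element, later elements that are smaller:
1: none → 0
3: none → 0
4: none → 0
21: 9 → 1
9: none → 0
25: 24 → 1
30: 24 → 1
24: none → 0
Total inversions: 0 + 0 + 0 + 1 + 0 + 1 + 1 + 0 = 3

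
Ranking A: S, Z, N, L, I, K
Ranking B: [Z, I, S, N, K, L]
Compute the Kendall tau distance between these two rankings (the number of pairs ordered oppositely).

Discordant pairs: 5

Assign each item its position (1..6) in the first ordering, then rewrite the second ordering as that position sequence:
positions: S→1, Z→2, N→3, L→4, I→5, K→6
second ordering as positions: [2, 5, 1, 3, 6, 4]
Discordant pairs = inversions in this position sequence.
2: 1 → 1
5: 1, 3, 4 → 3
1: 0
3: 0
6: 4 → 1
4: 0
Total: 1 + 3 + 0 + 0 + 1 + 0 = 5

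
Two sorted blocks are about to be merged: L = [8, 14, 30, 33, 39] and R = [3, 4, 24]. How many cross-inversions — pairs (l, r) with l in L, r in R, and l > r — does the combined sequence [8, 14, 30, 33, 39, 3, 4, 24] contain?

13

Take each right-half value and tally the left-half values above it:
r = 3: 8, 14, 30, 33, 39 → 5
r = 4: 8, 14, 30, 33, 39 → 5
r = 24: 30, 33, 39 → 3
Cross-inversions: 5 + 5 + 3 = 13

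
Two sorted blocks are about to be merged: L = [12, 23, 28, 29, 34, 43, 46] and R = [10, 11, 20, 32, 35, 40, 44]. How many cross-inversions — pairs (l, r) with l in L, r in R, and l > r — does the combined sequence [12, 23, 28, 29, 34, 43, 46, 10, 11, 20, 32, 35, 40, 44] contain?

28 split inversions

Count, for every r in R, how many entries of L exceed r:
r = 10: 12, 23, 28, 29, 34, 43, 46 → 7
r = 11: 12, 23, 28, 29, 34, 43, 46 → 7
r = 20: 23, 28, 29, 34, 43, 46 → 6
r = 32: 34, 43, 46 → 3
r = 35: 43, 46 → 2
r = 40: 43, 46 → 2
r = 44: 46 → 1
Cross-inversions: 7 + 7 + 6 + 3 + 2 + 2 + 1 = 28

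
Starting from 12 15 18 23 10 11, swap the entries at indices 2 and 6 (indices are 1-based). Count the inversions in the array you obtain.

Positions 2 and 6 hold 15 and 11; after swapping, the array is [12, 11, 18, 23, 10, 15].
Element-by-element contributions:
12: 2
11: 1
18: 2
23: 2
10: 0
15: 0
Sum: 2 + 1 + 2 + 2 + 0 + 0 = 7

There are 7 inversions.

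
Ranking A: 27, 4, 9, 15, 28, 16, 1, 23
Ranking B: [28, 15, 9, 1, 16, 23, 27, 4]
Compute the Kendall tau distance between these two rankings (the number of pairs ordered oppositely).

Assign each item its position (1..8) in the first ordering, then rewrite the second ordering as that position sequence:
positions: 27→1, 4→2, 9→3, 15→4, 28→5, 16→6, 1→7, 23→8
second ordering as positions: [5, 4, 3, 7, 6, 8, 1, 2]
Discordant pairs = inversions in this position sequence.
5: 4, 3, 1, 2 → 4
4: 3, 1, 2 → 3
3: 1, 2 → 2
7: 6, 1, 2 → 3
6: 1, 2 → 2
8: 1, 2 → 2
1: 0
2: 0
Total: 4 + 3 + 2 + 3 + 2 + 2 + 0 + 0 = 16

16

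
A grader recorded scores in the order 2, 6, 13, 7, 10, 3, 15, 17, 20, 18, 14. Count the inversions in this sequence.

11 inversions

Sweep left to right; for each value list the smaller values that follow it:
2: 0
6: 1
13: 3
7: 1
10: 1
3: 0
15: 1
17: 1
20: 2
18: 1
14: 0
Sum: 0 + 1 + 3 + 1 + 1 + 0 + 1 + 1 + 2 + 1 + 0 = 11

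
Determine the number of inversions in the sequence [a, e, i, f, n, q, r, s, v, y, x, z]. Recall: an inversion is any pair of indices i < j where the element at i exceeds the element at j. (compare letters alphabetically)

Sweep left to right; for each value list the smaller values that follow it:
a → none → 0
e → none → 0
i → f → 1
f → none → 0
n → none → 0
q → none → 0
r → none → 0
s → none → 0
v → none → 0
y → x → 1
x → none → 0
z → none → 0
Sum: 0 + 0 + 1 + 0 + 0 + 0 + 0 + 0 + 0 + 1 + 0 + 0 = 2

There are 2 inversions.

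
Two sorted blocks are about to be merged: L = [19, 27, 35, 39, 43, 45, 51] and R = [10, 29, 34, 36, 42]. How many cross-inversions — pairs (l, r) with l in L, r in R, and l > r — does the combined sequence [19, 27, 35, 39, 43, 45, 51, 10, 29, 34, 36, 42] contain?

Take each right-half value and tally the left-half values above it:
r = 10: 19, 27, 35, 39, 43, 45, 51 → 7
r = 29: 35, 39, 43, 45, 51 → 5
r = 34: 35, 39, 43, 45, 51 → 5
r = 36: 39, 43, 45, 51 → 4
r = 42: 43, 45, 51 → 3
Cross-inversions: 7 + 5 + 5 + 4 + 3 = 24

24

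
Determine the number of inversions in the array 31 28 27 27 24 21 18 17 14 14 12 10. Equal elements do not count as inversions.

64

For each element, count later entries that are smaller:
31 → 28, 27, 27, 24, 21, 18, 17, 14, 14, 12, 10 → 11
28 → 27, 27, 24, 21, 18, 17, 14, 14, 12, 10 → 10
27 → 24, 21, 18, 17, 14, 14, 12, 10 → 8
27 → 24, 21, 18, 17, 14, 14, 12, 10 → 8
24 → 21, 18, 17, 14, 14, 12, 10 → 7
21 → 18, 17, 14, 14, 12, 10 → 6
18 → 17, 14, 14, 12, 10 → 5
17 → 14, 14, 12, 10 → 4
14 → 12, 10 → 2
14 → 12, 10 → 2
12 → 10 → 1
10 → none → 0
Sum: 11 + 10 + 8 + 8 + 7 + 6 + 5 + 4 + 2 + 2 + 1 + 0 = 64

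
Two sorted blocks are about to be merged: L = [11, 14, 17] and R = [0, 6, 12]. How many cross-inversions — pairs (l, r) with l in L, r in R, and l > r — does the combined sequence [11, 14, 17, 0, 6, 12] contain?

8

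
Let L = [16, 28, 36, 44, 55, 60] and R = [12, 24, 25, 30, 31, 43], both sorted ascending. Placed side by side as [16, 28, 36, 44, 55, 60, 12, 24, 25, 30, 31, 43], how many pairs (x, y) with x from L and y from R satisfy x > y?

27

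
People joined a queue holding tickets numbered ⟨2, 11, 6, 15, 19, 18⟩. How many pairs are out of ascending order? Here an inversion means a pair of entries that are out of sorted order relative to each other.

2 inversions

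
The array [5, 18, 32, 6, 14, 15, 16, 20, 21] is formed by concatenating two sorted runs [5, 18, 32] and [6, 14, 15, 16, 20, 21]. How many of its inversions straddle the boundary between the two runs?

There are 10 cross-inversions.

Take each right-half value and tally the left-half values above it:
r = 6: 18, 32 → 2
r = 14: 18, 32 → 2
r = 15: 18, 32 → 2
r = 16: 18, 32 → 2
r = 20: 32 → 1
r = 21: 32 → 1
Cross-inversions: 2 + 2 + 2 + 2 + 1 + 1 = 10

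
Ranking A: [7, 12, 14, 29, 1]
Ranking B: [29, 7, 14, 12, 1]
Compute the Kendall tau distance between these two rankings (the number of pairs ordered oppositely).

4

Assign each item its position (1..5) in the first ordering, then rewrite the second ordering as that position sequence:
positions: 7→1, 12→2, 14→3, 29→4, 1→5
second ordering as positions: [4, 1, 3, 2, 5]
Discordant pairs = inversions in this position sequence.
4: 1, 3, 2 → 3
1: 0
3: 2 → 1
2: 0
5: 0
Total: 3 + 0 + 1 + 0 + 0 = 4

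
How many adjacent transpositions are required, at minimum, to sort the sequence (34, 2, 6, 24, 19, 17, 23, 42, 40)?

Minimum adjacent swaps = number of inversions (each swap of adjacent out-of-order elements removes one inversion and no swap can remove more).
Count inversions — for each element, later elements that are smaller:
34: 2, 6, 24, 19, 17, 23 → 6
2: none → 0
6: none → 0
24: 19, 17, 23 → 3
19: 17 → 1
17: none → 0
23: none → 0
42: 40 → 1
40: none → 0
Total inversions: 6 + 0 + 0 + 3 + 1 + 0 + 0 + 1 + 0 = 11

11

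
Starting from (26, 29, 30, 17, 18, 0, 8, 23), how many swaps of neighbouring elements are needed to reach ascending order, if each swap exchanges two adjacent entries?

Minimum adjacent swaps = number of inversions (each swap of adjacent out-of-order elements removes one inversion and no swap can remove more).
Count inversions — for each element, later elements that are smaller:
26: 17, 18, 0, 8, 23 → 5
29: 17, 18, 0, 8, 23 → 5
30: 17, 18, 0, 8, 23 → 5
17: 0, 8 → 2
18: 0, 8 → 2
0: none → 0
8: none → 0
23: none → 0
Total inversions: 5 + 5 + 5 + 2 + 2 + 0 + 0 + 0 = 19

19 swaps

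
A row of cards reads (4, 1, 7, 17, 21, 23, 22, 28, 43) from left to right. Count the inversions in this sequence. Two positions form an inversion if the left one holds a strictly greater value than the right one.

2 inversions

Count, for each position, how many later elements it exceeds:
4: 1
1: 0
7: 0
17: 0
21: 0
23: 1
22: 0
28: 0
43: 0
Sum: 1 + 0 + 0 + 0 + 0 + 1 + 0 + 0 + 0 = 2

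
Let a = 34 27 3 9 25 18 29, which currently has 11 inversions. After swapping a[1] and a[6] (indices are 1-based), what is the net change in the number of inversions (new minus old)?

-5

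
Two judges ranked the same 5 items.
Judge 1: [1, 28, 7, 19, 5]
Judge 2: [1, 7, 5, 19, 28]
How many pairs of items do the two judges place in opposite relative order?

4

Assign each item its position (1..5) in the first ordering, then rewrite the second ordering as that position sequence:
positions: 1→1, 28→2, 7→3, 19→4, 5→5
second ordering as positions: [1, 3, 5, 4, 2]
Discordant pairs = inversions in this position sequence.
1: 0
3: 2 → 1
5: 4, 2 → 2
4: 2 → 1
2: 0
Total: 0 + 1 + 2 + 1 + 0 = 4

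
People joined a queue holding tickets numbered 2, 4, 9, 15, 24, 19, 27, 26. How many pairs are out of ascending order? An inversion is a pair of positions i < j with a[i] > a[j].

For each element, count later entries that are smaller:
2 → none → 0
4 → none → 0
9 → none → 0
15 → none → 0
24 → 19 → 1
19 → none → 0
27 → 26 → 1
26 → none → 0
Sum: 0 + 0 + 0 + 0 + 1 + 0 + 1 + 0 = 2

2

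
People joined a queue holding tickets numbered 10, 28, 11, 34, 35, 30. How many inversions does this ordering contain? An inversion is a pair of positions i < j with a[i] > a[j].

There are 3 out-of-order pairs.

Listing every pair i<j with a[i]>a[j] (using 1-based positions):
(2,3): 28 > 11
(4,6): 34 > 30
(5,6): 35 > 30
That's 3 pairs.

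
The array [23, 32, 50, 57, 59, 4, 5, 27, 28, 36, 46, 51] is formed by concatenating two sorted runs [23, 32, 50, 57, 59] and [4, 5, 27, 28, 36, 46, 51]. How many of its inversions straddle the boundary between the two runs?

There are 26 split inversions.

Count, for every r in R, how many entries of L exceed r:
r = 4: 23, 32, 50, 57, 59 → 5
r = 5: 23, 32, 50, 57, 59 → 5
r = 27: 32, 50, 57, 59 → 4
r = 28: 32, 50, 57, 59 → 4
r = 36: 50, 57, 59 → 3
r = 46: 50, 57, 59 → 3
r = 51: 57, 59 → 2
Cross-inversions: 5 + 5 + 4 + 4 + 3 + 3 + 2 = 26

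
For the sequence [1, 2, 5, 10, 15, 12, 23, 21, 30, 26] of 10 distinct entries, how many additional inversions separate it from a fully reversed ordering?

42

Maximum inversions for 10 distinct elements is C(10, 2) = 10·9/2 = 45.
Current inversions — for each element, count later smaller elements:
1: 0
2: 0
5: 0
10: 0
15: 1
12: 0
23: 1
21: 0
30: 1
26: 0
Current total: 0 + 0 + 0 + 0 + 1 + 0 + 1 + 0 + 1 + 0 = 3
Shortfall: 45 − 3 = 42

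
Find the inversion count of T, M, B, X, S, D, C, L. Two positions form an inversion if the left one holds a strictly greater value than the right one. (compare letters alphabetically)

18 inversions

Count, for each position, how many later elements it exceeds:
T → M, B, S, D, C, L → 6
M → B, D, C, L → 4
B → none → 0
X → S, D, C, L → 4
S → D, C, L → 3
D → C → 1
C → none → 0
L → none → 0
Sum: 6 + 4 + 0 + 4 + 3 + 1 + 0 + 0 = 18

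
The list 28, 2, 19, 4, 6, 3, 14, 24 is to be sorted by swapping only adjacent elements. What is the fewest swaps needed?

The minimum number of adjacent swaps to sort an array equals its inversion count, since every such swap removes exactly one inversion.
Count inversions — for each element, later elements that are smaller:
28: 2, 19, 4, 6, 3, 14, 24 → 7
2: none → 0
19: 4, 6, 3, 14 → 4
4: 3 → 1
6: 3 → 1
3: none → 0
14: none → 0
24: none → 0
Total inversions: 7 + 0 + 4 + 1 + 1 + 0 + 0 + 0 = 13

13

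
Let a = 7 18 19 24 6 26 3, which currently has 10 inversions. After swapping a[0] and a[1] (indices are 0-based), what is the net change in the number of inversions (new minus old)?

Positions 0 and 1 hold 7 and 18; after swapping, the array is [18, 7, 19, 24, 6, 26, 3].
Sweep left to right; for each value list the smaller values that follow it:
18 → 7, 6, 3 → 3
7 → 6, 3 → 2
19 → 6, 3 → 2
24 → 6, 3 → 2
6 → 3 → 1
26 → 3 → 1
3 → none → 0
Sum: 3 + 2 + 2 + 2 + 1 + 1 + 0 = 11
Change: 11 − 10 = +1

+1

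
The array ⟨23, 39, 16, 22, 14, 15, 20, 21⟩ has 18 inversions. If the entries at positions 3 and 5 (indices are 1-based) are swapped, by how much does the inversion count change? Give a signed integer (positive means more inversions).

Positions 3 and 5 hold 16 and 14; after swapping, the array is [23, 39, 14, 22, 16, 15, 20, 21].
Sweep left to right; for each value list the smaller values that follow it:
23: 6
39: 6
14: 0
22: 4
16: 1
15: 0
20: 0
21: 0
Sum: 6 + 6 + 0 + 4 + 1 + 0 + 0 + 0 = 17
Change: 17 − 18 = -1

-1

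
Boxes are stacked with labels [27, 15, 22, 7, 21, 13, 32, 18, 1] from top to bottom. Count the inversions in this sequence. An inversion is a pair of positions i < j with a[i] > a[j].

Element-by-element contributions:
27: 7
15: 3
22: 5
7: 1
21: 3
13: 1
32: 2
18: 1
1: 0
Sum: 7 + 3 + 5 + 1 + 3 + 1 + 2 + 1 + 0 = 23

23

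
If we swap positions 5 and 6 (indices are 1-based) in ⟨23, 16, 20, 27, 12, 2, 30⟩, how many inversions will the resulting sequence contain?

Positions 5 and 6 hold 12 and 2; after swapping, the array is [23, 16, 20, 27, 2, 12, 30].
Count, for each position, how many later elements it exceeds:
23 → 16, 20, 2, 12 → 4
16 → 2, 12 → 2
20 → 2, 12 → 2
27 → 2, 12 → 2
2 → none → 0
12 → none → 0
30 → none → 0
Sum: 4 + 2 + 2 + 2 + 0 + 0 + 0 = 10

Inversions: 10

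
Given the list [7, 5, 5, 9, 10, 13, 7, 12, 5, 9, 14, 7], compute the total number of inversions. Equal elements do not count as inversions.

Element-by-element contributions:
7: 3
5: 0
5: 0
9: 3
10: 4
13: 5
7: 1
12: 3
5: 0
9: 1
14: 1
7: 0
Sum: 3 + 0 + 0 + 3 + 4 + 5 + 1 + 3 + 0 + 1 + 1 + 0 = 21

Inversions: 21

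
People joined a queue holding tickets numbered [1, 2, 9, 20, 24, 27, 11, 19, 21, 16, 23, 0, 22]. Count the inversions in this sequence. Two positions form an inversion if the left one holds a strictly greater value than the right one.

29

Count, for each position, how many later elements it exceeds:
1: 1
2: 1
9: 1
20: 4
24: 7
27: 7
11: 1
19: 2
21: 2
16: 1
23: 2
0: 0
22: 0
Sum: 1 + 1 + 1 + 4 + 7 + 7 + 1 + 2 + 2 + 1 + 2 + 0 + 0 = 29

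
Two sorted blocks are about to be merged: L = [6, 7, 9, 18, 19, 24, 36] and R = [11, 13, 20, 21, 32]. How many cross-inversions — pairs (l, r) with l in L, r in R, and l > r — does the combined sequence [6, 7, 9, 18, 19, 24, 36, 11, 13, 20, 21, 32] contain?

13

Take each right-half value and tally the left-half values above it:
r = 11: 18, 19, 24, 36 → 4
r = 13: 18, 19, 24, 36 → 4
r = 20: 24, 36 → 2
r = 21: 24, 36 → 2
r = 32: 36 → 1
Cross-inversions: 4 + 4 + 2 + 2 + 1 = 13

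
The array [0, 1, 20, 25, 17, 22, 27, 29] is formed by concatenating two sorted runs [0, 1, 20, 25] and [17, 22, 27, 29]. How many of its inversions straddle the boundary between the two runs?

Take each right-half value and tally the left-half values above it:
r = 17: 20, 25 → 2
r = 22: 25 → 1
r = 27: none → 0
r = 29: none → 0
Cross-inversions: 2 + 1 + 0 + 0 = 3

3 split inversions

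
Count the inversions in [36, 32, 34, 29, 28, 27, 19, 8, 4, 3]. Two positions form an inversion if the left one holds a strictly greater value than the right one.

44

For each element, count later entries that are smaller:
36: 9
32: 7
34: 7
29: 6
28: 5
27: 4
19: 3
8: 2
4: 1
3: 0
Sum: 9 + 7 + 7 + 6 + 5 + 4 + 3 + 2 + 1 + 0 = 44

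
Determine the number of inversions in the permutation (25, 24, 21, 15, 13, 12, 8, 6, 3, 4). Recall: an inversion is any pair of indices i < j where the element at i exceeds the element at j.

44 inversions

Count, for each position, how many later elements it exceeds:
25 → 24, 21, 15, 13, 12, 8, 6, 3, 4 → 9
24 → 21, 15, 13, 12, 8, 6, 3, 4 → 8
21 → 15, 13, 12, 8, 6, 3, 4 → 7
15 → 13, 12, 8, 6, 3, 4 → 6
13 → 12, 8, 6, 3, 4 → 5
12 → 8, 6, 3, 4 → 4
8 → 6, 3, 4 → 3
6 → 3, 4 → 2
3 → none → 0
4 → none → 0
Sum: 9 + 8 + 7 + 6 + 5 + 4 + 3 + 2 + 0 + 0 = 44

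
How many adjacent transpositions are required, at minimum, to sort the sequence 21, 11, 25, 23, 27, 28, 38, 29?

Minimum adjacent swaps = number of inversions (each swap of adjacent out-of-order elements removes one inversion and no swap can remove more).
Count inversions — for each element, later elements that are smaller:
21: 11 → 1
11: none → 0
25: 23 → 1
23: none → 0
27: none → 0
28: none → 0
38: 29 → 1
29: none → 0
Total inversions: 1 + 0 + 1 + 0 + 0 + 0 + 1 + 0 = 3

There are 3 adjacent swaps.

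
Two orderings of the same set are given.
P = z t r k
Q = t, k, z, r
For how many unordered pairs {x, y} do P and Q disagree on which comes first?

3 disagreeing pairs

Assign each item its position (1..4) in the first ordering, then rewrite the second ordering as that position sequence:
positions: z→1, t→2, r→3, k→4
second ordering as positions: [2, 4, 1, 3]
Discordant pairs = inversions in this position sequence.
2: 1 → 1
4: 1, 3 → 2
1: 0
3: 0
Total: 1 + 2 + 0 + 0 = 3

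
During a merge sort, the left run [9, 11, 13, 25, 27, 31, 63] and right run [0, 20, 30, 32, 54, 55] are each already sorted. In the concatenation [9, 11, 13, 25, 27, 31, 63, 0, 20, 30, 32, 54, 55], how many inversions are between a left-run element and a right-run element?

Count, for every r in R, how many entries of L exceed r:
r = 0: 9, 11, 13, 25, 27, 31, 63 → 7
r = 20: 25, 27, 31, 63 → 4
r = 30: 31, 63 → 2
r = 32: 63 → 1
r = 54: 63 → 1
r = 55: 63 → 1
Cross-inversions: 7 + 4 + 2 + 1 + 1 + 1 = 16

16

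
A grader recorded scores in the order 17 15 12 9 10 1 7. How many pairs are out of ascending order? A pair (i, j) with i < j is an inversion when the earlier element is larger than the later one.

Count, for each position, how many later elements it exceeds:
17 → 15, 12, 9, 10, 1, 7 → 6
15 → 12, 9, 10, 1, 7 → 5
12 → 9, 10, 1, 7 → 4
9 → 1, 7 → 2
10 → 1, 7 → 2
1 → none → 0
7 → none → 0
Sum: 6 + 5 + 4 + 2 + 2 + 0 + 0 = 19

There are 19 inversions.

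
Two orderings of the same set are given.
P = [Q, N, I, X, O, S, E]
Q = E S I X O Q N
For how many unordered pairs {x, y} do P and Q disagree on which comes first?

17

Assign each item its position (1..7) in the first ordering, then rewrite the second ordering as that position sequence:
positions: Q→1, N→2, I→3, X→4, O→5, S→6, E→7
second ordering as positions: [7, 6, 3, 4, 5, 1, 2]
Discordant pairs = inversions in this position sequence.
7: 6, 3, 4, 5, 1, 2 → 6
6: 3, 4, 5, 1, 2 → 5
3: 1, 2 → 2
4: 1, 2 → 2
5: 1, 2 → 2
1: 0
2: 0
Total: 6 + 5 + 2 + 2 + 2 + 0 + 0 = 17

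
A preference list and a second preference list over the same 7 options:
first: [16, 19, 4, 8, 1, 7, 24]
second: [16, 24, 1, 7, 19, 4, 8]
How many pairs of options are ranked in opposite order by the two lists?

Assign each item its position (1..7) in the first ordering, then rewrite the second ordering as that position sequence:
positions: 16→1, 19→2, 4→3, 8→4, 1→5, 7→6, 24→7
second ordering as positions: [1, 7, 5, 6, 2, 3, 4]
Discordant pairs = inversions in this position sequence.
1: 0
7: 5, 6, 2, 3, 4 → 5
5: 2, 3, 4 → 3
6: 2, 3, 4 → 3
2: 0
3: 0
4: 0
Total: 0 + 5 + 3 + 3 + 0 + 0 + 0 = 11

11 pairs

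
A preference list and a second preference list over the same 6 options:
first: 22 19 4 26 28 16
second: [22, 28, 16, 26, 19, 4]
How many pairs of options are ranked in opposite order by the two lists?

Assign each item its position (1..6) in the first ordering, then rewrite the second ordering as that position sequence:
positions: 22→1, 19→2, 4→3, 26→4, 28→5, 16→6
second ordering as positions: [1, 5, 6, 4, 2, 3]
Discordant pairs = inversions in this position sequence.
1: 0
5: 4, 2, 3 → 3
6: 4, 2, 3 → 3
4: 2, 3 → 2
2: 0
3: 0
Total: 0 + 3 + 3 + 2 + 0 + 0 = 8

8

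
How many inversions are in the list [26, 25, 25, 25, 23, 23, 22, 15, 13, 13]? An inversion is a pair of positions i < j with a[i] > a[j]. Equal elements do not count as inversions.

40

Sweep left to right; for each value list the smaller values that follow it:
26: 9
25: 6
25: 6
25: 6
23: 4
23: 4
22: 3
15: 2
13: 0
13: 0
Sum: 9 + 6 + 6 + 6 + 4 + 4 + 3 + 2 + 0 + 0 = 40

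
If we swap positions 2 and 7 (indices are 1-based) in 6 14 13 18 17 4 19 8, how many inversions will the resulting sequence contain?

17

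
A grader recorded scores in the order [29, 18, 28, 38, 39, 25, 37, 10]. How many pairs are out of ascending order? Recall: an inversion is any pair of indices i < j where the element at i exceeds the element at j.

Out-of-order pairs: 15

Sweep left to right; for each value list the smaller values that follow it:
29 → 18, 28, 25, 10 → 4
18 → 10 → 1
28 → 25, 10 → 2
38 → 25, 37, 10 → 3
39 → 25, 37, 10 → 3
25 → 10 → 1
37 → 10 → 1
10 → none → 0
Sum: 4 + 1 + 2 + 3 + 3 + 1 + 1 + 0 = 15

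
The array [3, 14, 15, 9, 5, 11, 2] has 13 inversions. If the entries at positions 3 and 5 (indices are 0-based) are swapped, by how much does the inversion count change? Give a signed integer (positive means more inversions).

Positions 3 and 5 hold 9 and 11; after swapping, the array is [3, 14, 15, 11, 5, 9, 2].
Count, for each position, how many later elements it exceeds:
3 → 2 → 1
14 → 11, 5, 9, 2 → 4
15 → 11, 5, 9, 2 → 4
11 → 5, 9, 2 → 3
5 → 2 → 1
9 → 2 → 1
2 → none → 0
Sum: 1 + 4 + 4 + 3 + 1 + 1 + 0 = 14
Change: 14 − 13 = +1

+1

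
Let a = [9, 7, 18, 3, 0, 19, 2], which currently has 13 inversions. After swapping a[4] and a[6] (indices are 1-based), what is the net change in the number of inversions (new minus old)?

+1

Positions 4 and 6 hold 3 and 19; after swapping, the array is [9, 7, 18, 19, 0, 3, 2].
Count, for each position, how many later elements it exceeds:
9: 4
7: 3
18: 3
19: 3
0: 0
3: 1
2: 0
Sum: 4 + 3 + 3 + 3 + 0 + 1 + 0 = 14
Change: 14 − 13 = +1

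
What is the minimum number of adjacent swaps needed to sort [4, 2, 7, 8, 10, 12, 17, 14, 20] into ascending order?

Each adjacent swap fixes exactly one inversion, so the minimum swap count equals the number of inversions.
Count inversions — for each element, later elements that are smaller:
4: 2 → 1
2: none → 0
7: none → 0
8: none → 0
10: none → 0
12: none → 0
17: 14 → 1
14: none → 0
20: none → 0
Total inversions: 1 + 0 + 0 + 0 + 0 + 0 + 1 + 0 + 0 = 2

2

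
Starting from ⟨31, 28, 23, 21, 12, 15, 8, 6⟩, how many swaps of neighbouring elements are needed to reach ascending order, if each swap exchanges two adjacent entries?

27 adjacent swaps

Minimum adjacent swaps = number of inversions (each swap of adjacent out-of-order elements removes one inversion and no swap can remove more).
Count inversions — for each element, later elements that are smaller:
31: 28, 23, 21, 12, 15, 8, 6 → 7
28: 23, 21, 12, 15, 8, 6 → 6
23: 21, 12, 15, 8, 6 → 5
21: 12, 15, 8, 6 → 4
12: 8, 6 → 2
15: 8, 6 → 2
8: 6 → 1
6: none → 0
Total inversions: 7 + 6 + 5 + 4 + 2 + 2 + 1 + 0 = 27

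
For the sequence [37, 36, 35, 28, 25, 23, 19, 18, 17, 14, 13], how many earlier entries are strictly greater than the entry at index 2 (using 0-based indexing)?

2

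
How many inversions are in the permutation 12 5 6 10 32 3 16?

9 inversions

Sweep left to right; for each value list the smaller values that follow it:
12: 4
5: 1
6: 1
10: 1
32: 2
3: 0
16: 0
Sum: 4 + 1 + 1 + 1 + 2 + 0 + 0 = 9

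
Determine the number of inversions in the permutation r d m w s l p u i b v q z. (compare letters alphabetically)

Element-by-element contributions:
r → d, m, l, p, i, b, q → 7
d → b → 1
m → l, i, b → 3
w → s, l, p, u, i, b, v, q → 8
s → l, p, i, b, q → 5
l → i, b → 2
p → i, b → 2
u → i, b, q → 3
i → b → 1
b → none → 0
v → q → 1
q → none → 0
z → none → 0
Sum: 7 + 1 + 3 + 8 + 5 + 2 + 2 + 3 + 1 + 0 + 1 + 0 + 0 = 33

Inversions: 33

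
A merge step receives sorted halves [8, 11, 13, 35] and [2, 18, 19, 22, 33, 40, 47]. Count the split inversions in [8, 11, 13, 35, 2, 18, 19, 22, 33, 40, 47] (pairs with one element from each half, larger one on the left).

There are 8 cross-inversions.

Count, for every r in R, how many entries of L exceed r:
r = 2: 8, 11, 13, 35 → 4
r = 18: 35 → 1
r = 19: 35 → 1
r = 22: 35 → 1
r = 33: 35 → 1
r = 40: none → 0
r = 47: none → 0
Cross-inversions: 4 + 1 + 1 + 1 + 1 + 0 + 0 = 8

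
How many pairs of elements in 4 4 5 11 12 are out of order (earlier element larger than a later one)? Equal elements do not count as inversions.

Listing every pair i<j with a[i]>a[j] (using 0-based positions):
(none)
That's 0 pairs.

0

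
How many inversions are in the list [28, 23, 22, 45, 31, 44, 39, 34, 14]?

18 out-of-order pairs

For each element, count later entries that are smaller:
28 → 23, 22, 14 → 3
23 → 22, 14 → 2
22 → 14 → 1
45 → 31, 44, 39, 34, 14 → 5
31 → 14 → 1
44 → 39, 34, 14 → 3
39 → 34, 14 → 2
34 → 14 → 1
14 → none → 0
Sum: 3 + 2 + 1 + 5 + 1 + 3 + 2 + 1 + 0 = 18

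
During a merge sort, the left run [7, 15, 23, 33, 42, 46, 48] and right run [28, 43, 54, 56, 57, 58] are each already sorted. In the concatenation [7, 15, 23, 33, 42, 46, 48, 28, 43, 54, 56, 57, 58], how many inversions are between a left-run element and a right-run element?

6

Count, for every r in R, how many entries of L exceed r:
r = 28: 33, 42, 46, 48 → 4
r = 43: 46, 48 → 2
r = 54: none → 0
r = 56: none → 0
r = 57: none → 0
r = 58: none → 0
Cross-inversions: 4 + 2 + 0 + 0 + 0 + 0 = 6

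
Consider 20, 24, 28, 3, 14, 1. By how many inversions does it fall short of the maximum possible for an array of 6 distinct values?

Maximum inversions for 6 distinct elements is C(6, 2) = 6·5/2 = 15.
Current inversions — for each element, count later smaller elements:
20: 3
24: 3
28: 3
3: 1
14: 1
1: 0
Current total: 3 + 3 + 3 + 1 + 1 + 0 = 11
Shortfall: 15 − 11 = 4

4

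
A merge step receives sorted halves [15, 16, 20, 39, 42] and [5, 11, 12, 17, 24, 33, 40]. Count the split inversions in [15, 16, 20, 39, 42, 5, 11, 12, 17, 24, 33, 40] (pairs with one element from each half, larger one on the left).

There are 23 split inversions.

For each element r of the right run, count left-run elements greater than r:
r = 5: 15, 16, 20, 39, 42 → 5
r = 11: 15, 16, 20, 39, 42 → 5
r = 12: 15, 16, 20, 39, 42 → 5
r = 17: 20, 39, 42 → 3
r = 24: 39, 42 → 2
r = 33: 39, 42 → 2
r = 40: 42 → 1
Cross-inversions: 5 + 5 + 5 + 3 + 2 + 2 + 1 = 23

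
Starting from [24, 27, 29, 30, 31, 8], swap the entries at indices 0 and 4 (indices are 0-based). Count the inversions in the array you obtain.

12

Positions 0 and 4 hold 24 and 31; after swapping, the array is [31, 27, 29, 30, 24, 8].
Sweep left to right; for each value list the smaller values that follow it:
31 → 27, 29, 30, 24, 8 → 5
27 → 24, 8 → 2
29 → 24, 8 → 2
30 → 24, 8 → 2
24 → 8 → 1
8 → none → 0
Sum: 5 + 2 + 2 + 2 + 1 + 0 = 12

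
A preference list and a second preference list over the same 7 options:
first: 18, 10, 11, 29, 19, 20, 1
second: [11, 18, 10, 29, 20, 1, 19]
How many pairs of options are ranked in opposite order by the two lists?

4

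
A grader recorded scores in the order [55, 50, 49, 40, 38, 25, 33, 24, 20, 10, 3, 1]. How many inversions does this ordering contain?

Sweep left to right; for each value list the smaller values that follow it:
55 → 50, 49, 40, 38, 25, 33, 24, 20, 10, 3, 1 → 11
50 → 49, 40, 38, 25, 33, 24, 20, 10, 3, 1 → 10
49 → 40, 38, 25, 33, 24, 20, 10, 3, 1 → 9
40 → 38, 25, 33, 24, 20, 10, 3, 1 → 8
38 → 25, 33, 24, 20, 10, 3, 1 → 7
25 → 24, 20, 10, 3, 1 → 5
33 → 24, 20, 10, 3, 1 → 5
24 → 20, 10, 3, 1 → 4
20 → 10, 3, 1 → 3
10 → 3, 1 → 2
3 → 1 → 1
1 → none → 0
Sum: 11 + 10 + 9 + 8 + 7 + 5 + 5 + 4 + 3 + 2 + 1 + 0 = 65

65 inversions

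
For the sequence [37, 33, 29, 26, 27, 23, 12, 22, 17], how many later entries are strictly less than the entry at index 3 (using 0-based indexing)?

The element at index 3 is 26.
Elements after it: 27, 23, 12, 22, 17
Those smaller than 26: 23, 12, 22, 17

4 such elements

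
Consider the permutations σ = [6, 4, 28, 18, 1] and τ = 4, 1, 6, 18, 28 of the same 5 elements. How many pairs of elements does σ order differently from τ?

Discordant pairs: 5

Assign each item its position (1..5) in the first ordering, then rewrite the second ordering as that position sequence:
positions: 6→1, 4→2, 28→3, 18→4, 1→5
second ordering as positions: [2, 5, 1, 4, 3]
Discordant pairs = inversions in this position sequence.
2: 1 → 1
5: 1, 4, 3 → 3
1: 0
4: 3 → 1
3: 0
Total: 1 + 3 + 0 + 1 + 0 = 5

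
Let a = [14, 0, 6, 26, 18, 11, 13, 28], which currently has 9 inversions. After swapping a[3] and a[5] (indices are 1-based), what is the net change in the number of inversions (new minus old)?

+1

Positions 3 and 5 hold 6 and 18; after swapping, the array is [14, 0, 18, 26, 6, 11, 13, 28].
For each element, count later entries that are smaller:
14: 4
0: 0
18: 3
26: 3
6: 0
11: 0
13: 0
28: 0
Sum: 4 + 0 + 3 + 3 + 0 + 0 + 0 + 0 = 10
Change: 10 − 9 = +1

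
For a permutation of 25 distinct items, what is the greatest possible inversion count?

The maximum occurs when the array is in strictly decreasing order: every one of the C(25, 2) pairs is inverted.
C(25, 2) = 25·24/2 = 300

There are 300 inversions.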